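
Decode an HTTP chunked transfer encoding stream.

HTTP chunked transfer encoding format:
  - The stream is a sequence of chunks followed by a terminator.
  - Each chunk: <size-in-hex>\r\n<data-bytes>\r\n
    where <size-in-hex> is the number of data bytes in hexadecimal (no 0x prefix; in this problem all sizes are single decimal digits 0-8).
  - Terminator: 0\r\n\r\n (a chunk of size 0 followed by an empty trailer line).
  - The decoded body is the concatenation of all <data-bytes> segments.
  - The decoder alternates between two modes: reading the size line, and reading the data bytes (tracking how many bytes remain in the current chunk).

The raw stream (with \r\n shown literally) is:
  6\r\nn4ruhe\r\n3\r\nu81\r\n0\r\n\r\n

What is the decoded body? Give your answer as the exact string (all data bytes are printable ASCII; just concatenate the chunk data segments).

Answer: n4ruheu81

Derivation:
Chunk 1: stream[0..1]='6' size=0x6=6, data at stream[3..9]='n4ruhe' -> body[0..6], body so far='n4ruhe'
Chunk 2: stream[11..12]='3' size=0x3=3, data at stream[14..17]='u81' -> body[6..9], body so far='n4ruheu81'
Chunk 3: stream[19..20]='0' size=0 (terminator). Final body='n4ruheu81' (9 bytes)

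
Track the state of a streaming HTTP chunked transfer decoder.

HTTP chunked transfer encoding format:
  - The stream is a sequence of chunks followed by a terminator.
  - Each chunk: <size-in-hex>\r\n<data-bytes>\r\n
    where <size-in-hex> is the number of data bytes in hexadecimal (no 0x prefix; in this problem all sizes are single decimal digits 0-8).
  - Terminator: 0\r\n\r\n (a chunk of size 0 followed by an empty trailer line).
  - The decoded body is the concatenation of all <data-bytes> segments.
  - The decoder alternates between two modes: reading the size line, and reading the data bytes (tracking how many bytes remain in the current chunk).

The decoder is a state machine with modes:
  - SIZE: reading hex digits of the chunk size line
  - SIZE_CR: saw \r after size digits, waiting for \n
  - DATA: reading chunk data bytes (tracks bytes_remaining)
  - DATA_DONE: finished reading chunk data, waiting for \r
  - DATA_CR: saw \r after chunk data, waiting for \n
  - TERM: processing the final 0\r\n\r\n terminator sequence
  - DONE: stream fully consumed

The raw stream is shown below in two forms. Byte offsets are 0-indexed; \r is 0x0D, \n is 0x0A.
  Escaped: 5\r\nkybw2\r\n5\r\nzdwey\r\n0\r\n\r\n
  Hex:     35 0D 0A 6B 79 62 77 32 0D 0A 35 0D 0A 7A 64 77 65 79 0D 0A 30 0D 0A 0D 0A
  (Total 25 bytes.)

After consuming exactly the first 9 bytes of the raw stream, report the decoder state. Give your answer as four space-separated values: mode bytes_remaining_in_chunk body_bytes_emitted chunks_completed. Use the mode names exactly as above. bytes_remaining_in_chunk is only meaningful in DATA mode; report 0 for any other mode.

Byte 0 = '5': mode=SIZE remaining=0 emitted=0 chunks_done=0
Byte 1 = 0x0D: mode=SIZE_CR remaining=0 emitted=0 chunks_done=0
Byte 2 = 0x0A: mode=DATA remaining=5 emitted=0 chunks_done=0
Byte 3 = 'k': mode=DATA remaining=4 emitted=1 chunks_done=0
Byte 4 = 'y': mode=DATA remaining=3 emitted=2 chunks_done=0
Byte 5 = 'b': mode=DATA remaining=2 emitted=3 chunks_done=0
Byte 6 = 'w': mode=DATA remaining=1 emitted=4 chunks_done=0
Byte 7 = '2': mode=DATA_DONE remaining=0 emitted=5 chunks_done=0
Byte 8 = 0x0D: mode=DATA_CR remaining=0 emitted=5 chunks_done=0

Answer: DATA_CR 0 5 0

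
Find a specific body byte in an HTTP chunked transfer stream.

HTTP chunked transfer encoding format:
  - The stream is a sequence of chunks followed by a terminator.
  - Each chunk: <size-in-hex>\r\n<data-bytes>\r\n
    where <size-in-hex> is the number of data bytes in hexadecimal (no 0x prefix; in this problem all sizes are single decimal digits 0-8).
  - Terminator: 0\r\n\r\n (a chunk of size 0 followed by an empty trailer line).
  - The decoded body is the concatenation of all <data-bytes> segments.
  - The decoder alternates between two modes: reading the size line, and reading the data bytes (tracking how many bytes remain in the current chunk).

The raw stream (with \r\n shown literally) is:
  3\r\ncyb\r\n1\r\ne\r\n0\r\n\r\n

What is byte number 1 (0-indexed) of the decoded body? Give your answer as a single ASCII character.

Chunk 1: stream[0..1]='3' size=0x3=3, data at stream[3..6]='cyb' -> body[0..3], body so far='cyb'
Chunk 2: stream[8..9]='1' size=0x1=1, data at stream[11..12]='e' -> body[3..4], body so far='cybe'
Chunk 3: stream[14..15]='0' size=0 (terminator). Final body='cybe' (4 bytes)
Body byte 1 = 'y'

Answer: y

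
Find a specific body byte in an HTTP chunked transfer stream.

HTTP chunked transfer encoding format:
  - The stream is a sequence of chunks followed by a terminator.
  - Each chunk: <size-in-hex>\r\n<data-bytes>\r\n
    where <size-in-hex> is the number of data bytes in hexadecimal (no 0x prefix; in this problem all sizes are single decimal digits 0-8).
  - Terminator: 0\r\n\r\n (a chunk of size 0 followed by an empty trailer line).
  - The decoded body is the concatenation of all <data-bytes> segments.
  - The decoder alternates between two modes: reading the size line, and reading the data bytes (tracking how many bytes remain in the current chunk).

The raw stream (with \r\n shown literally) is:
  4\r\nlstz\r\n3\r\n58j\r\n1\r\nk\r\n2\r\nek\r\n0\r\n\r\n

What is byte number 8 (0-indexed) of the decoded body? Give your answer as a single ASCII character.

Chunk 1: stream[0..1]='4' size=0x4=4, data at stream[3..7]='lstz' -> body[0..4], body so far='lstz'
Chunk 2: stream[9..10]='3' size=0x3=3, data at stream[12..15]='58j' -> body[4..7], body so far='lstz58j'
Chunk 3: stream[17..18]='1' size=0x1=1, data at stream[20..21]='k' -> body[7..8], body so far='lstz58jk'
Chunk 4: stream[23..24]='2' size=0x2=2, data at stream[26..28]='ek' -> body[8..10], body so far='lstz58jkek'
Chunk 5: stream[30..31]='0' size=0 (terminator). Final body='lstz58jkek' (10 bytes)
Body byte 8 = 'e'

Answer: e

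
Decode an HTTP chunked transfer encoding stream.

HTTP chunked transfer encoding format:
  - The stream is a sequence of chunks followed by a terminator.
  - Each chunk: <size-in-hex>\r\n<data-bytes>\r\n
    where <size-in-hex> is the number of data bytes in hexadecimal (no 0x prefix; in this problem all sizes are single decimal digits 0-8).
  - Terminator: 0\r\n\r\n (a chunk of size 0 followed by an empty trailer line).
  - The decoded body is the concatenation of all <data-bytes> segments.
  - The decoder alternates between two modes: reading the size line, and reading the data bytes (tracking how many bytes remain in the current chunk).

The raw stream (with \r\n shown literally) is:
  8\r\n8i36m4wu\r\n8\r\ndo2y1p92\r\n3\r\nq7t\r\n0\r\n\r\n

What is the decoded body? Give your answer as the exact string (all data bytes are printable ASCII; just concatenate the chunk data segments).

Answer: 8i36m4wudo2y1p92q7t

Derivation:
Chunk 1: stream[0..1]='8' size=0x8=8, data at stream[3..11]='8i36m4wu' -> body[0..8], body so far='8i36m4wu'
Chunk 2: stream[13..14]='8' size=0x8=8, data at stream[16..24]='do2y1p92' -> body[8..16], body so far='8i36m4wudo2y1p92'
Chunk 3: stream[26..27]='3' size=0x3=3, data at stream[29..32]='q7t' -> body[16..19], body so far='8i36m4wudo2y1p92q7t'
Chunk 4: stream[34..35]='0' size=0 (terminator). Final body='8i36m4wudo2y1p92q7t' (19 bytes)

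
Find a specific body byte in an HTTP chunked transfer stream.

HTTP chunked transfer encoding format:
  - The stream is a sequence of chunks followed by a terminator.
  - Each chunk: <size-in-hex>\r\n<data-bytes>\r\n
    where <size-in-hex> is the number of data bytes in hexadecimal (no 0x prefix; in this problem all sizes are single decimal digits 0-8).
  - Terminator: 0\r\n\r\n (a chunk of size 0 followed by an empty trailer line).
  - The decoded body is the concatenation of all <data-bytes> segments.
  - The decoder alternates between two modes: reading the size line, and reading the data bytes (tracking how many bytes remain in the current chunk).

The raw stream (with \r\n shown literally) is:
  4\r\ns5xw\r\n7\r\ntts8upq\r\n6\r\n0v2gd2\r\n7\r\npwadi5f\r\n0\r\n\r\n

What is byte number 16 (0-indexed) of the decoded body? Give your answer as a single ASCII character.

Answer: 2

Derivation:
Chunk 1: stream[0..1]='4' size=0x4=4, data at stream[3..7]='s5xw' -> body[0..4], body so far='s5xw'
Chunk 2: stream[9..10]='7' size=0x7=7, data at stream[12..19]='tts8upq' -> body[4..11], body so far='s5xwtts8upq'
Chunk 3: stream[21..22]='6' size=0x6=6, data at stream[24..30]='0v2gd2' -> body[11..17], body so far='s5xwtts8upq0v2gd2'
Chunk 4: stream[32..33]='7' size=0x7=7, data at stream[35..42]='pwadi5f' -> body[17..24], body so far='s5xwtts8upq0v2gd2pwadi5f'
Chunk 5: stream[44..45]='0' size=0 (terminator). Final body='s5xwtts8upq0v2gd2pwadi5f' (24 bytes)
Body byte 16 = '2'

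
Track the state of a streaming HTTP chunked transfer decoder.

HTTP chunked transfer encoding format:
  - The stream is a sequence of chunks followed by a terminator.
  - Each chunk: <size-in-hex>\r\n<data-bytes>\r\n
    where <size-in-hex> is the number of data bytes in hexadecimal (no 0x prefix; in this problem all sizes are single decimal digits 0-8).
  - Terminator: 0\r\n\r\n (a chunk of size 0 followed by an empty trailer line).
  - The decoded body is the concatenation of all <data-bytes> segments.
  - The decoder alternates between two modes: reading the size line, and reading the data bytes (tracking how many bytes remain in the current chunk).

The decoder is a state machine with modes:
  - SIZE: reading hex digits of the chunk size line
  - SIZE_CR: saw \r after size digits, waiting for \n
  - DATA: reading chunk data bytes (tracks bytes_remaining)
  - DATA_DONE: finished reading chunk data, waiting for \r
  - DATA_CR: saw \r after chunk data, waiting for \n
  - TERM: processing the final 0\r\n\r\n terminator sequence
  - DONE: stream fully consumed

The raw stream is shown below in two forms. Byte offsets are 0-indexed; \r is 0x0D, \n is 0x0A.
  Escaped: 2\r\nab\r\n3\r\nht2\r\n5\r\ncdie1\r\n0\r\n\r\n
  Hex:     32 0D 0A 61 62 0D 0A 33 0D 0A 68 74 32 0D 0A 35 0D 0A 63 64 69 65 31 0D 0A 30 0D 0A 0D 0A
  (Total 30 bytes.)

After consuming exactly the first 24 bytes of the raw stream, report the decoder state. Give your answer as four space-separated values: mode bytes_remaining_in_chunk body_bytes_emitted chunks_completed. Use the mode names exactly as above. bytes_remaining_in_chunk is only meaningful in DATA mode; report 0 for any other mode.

Byte 0 = '2': mode=SIZE remaining=0 emitted=0 chunks_done=0
Byte 1 = 0x0D: mode=SIZE_CR remaining=0 emitted=0 chunks_done=0
Byte 2 = 0x0A: mode=DATA remaining=2 emitted=0 chunks_done=0
Byte 3 = 'a': mode=DATA remaining=1 emitted=1 chunks_done=0
Byte 4 = 'b': mode=DATA_DONE remaining=0 emitted=2 chunks_done=0
Byte 5 = 0x0D: mode=DATA_CR remaining=0 emitted=2 chunks_done=0
Byte 6 = 0x0A: mode=SIZE remaining=0 emitted=2 chunks_done=1
Byte 7 = '3': mode=SIZE remaining=0 emitted=2 chunks_done=1
Byte 8 = 0x0D: mode=SIZE_CR remaining=0 emitted=2 chunks_done=1
Byte 9 = 0x0A: mode=DATA remaining=3 emitted=2 chunks_done=1
Byte 10 = 'h': mode=DATA remaining=2 emitted=3 chunks_done=1
Byte 11 = 't': mode=DATA remaining=1 emitted=4 chunks_done=1
Byte 12 = '2': mode=DATA_DONE remaining=0 emitted=5 chunks_done=1
Byte 13 = 0x0D: mode=DATA_CR remaining=0 emitted=5 chunks_done=1
Byte 14 = 0x0A: mode=SIZE remaining=0 emitted=5 chunks_done=2
Byte 15 = '5': mode=SIZE remaining=0 emitted=5 chunks_done=2
Byte 16 = 0x0D: mode=SIZE_CR remaining=0 emitted=5 chunks_done=2
Byte 17 = 0x0A: mode=DATA remaining=5 emitted=5 chunks_done=2
Byte 18 = 'c': mode=DATA remaining=4 emitted=6 chunks_done=2
Byte 19 = 'd': mode=DATA remaining=3 emitted=7 chunks_done=2
Byte 20 = 'i': mode=DATA remaining=2 emitted=8 chunks_done=2
Byte 21 = 'e': mode=DATA remaining=1 emitted=9 chunks_done=2
Byte 22 = '1': mode=DATA_DONE remaining=0 emitted=10 chunks_done=2
Byte 23 = 0x0D: mode=DATA_CR remaining=0 emitted=10 chunks_done=2

Answer: DATA_CR 0 10 2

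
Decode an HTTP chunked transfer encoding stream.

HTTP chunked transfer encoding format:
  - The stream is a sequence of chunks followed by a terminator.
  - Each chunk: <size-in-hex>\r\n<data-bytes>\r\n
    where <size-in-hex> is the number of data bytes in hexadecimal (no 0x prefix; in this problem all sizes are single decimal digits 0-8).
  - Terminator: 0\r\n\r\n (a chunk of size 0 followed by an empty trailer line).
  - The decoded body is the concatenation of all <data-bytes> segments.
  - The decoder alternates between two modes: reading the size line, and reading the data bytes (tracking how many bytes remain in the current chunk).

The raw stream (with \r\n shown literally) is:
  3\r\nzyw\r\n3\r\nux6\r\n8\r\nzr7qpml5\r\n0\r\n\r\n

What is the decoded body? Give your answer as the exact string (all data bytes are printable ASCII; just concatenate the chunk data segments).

Answer: zywux6zr7qpml5

Derivation:
Chunk 1: stream[0..1]='3' size=0x3=3, data at stream[3..6]='zyw' -> body[0..3], body so far='zyw'
Chunk 2: stream[8..9]='3' size=0x3=3, data at stream[11..14]='ux6' -> body[3..6], body so far='zywux6'
Chunk 3: stream[16..17]='8' size=0x8=8, data at stream[19..27]='zr7qpml5' -> body[6..14], body so far='zywux6zr7qpml5'
Chunk 4: stream[29..30]='0' size=0 (terminator). Final body='zywux6zr7qpml5' (14 bytes)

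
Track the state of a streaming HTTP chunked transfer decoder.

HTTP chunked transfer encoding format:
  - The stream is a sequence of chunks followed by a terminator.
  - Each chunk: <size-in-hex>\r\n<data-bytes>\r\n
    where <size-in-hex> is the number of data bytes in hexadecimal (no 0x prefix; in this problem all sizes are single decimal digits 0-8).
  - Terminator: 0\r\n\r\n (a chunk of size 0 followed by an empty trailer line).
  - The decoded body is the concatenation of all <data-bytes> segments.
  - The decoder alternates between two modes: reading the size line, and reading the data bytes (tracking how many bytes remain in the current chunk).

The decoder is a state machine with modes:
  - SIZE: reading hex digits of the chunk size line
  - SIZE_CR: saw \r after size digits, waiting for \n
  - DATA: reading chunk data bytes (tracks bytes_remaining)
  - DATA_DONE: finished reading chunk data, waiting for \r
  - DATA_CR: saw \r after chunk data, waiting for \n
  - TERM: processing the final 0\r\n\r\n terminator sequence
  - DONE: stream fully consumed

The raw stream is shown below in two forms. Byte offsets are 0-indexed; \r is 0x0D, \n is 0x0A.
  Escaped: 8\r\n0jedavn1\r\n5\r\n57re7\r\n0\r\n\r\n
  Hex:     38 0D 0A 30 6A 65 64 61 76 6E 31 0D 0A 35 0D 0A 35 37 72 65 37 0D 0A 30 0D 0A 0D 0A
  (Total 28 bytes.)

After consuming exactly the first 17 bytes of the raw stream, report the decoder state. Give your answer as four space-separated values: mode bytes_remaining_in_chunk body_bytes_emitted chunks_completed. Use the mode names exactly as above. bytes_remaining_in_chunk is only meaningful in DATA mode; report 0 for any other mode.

Byte 0 = '8': mode=SIZE remaining=0 emitted=0 chunks_done=0
Byte 1 = 0x0D: mode=SIZE_CR remaining=0 emitted=0 chunks_done=0
Byte 2 = 0x0A: mode=DATA remaining=8 emitted=0 chunks_done=0
Byte 3 = '0': mode=DATA remaining=7 emitted=1 chunks_done=0
Byte 4 = 'j': mode=DATA remaining=6 emitted=2 chunks_done=0
Byte 5 = 'e': mode=DATA remaining=5 emitted=3 chunks_done=0
Byte 6 = 'd': mode=DATA remaining=4 emitted=4 chunks_done=0
Byte 7 = 'a': mode=DATA remaining=3 emitted=5 chunks_done=0
Byte 8 = 'v': mode=DATA remaining=2 emitted=6 chunks_done=0
Byte 9 = 'n': mode=DATA remaining=1 emitted=7 chunks_done=0
Byte 10 = '1': mode=DATA_DONE remaining=0 emitted=8 chunks_done=0
Byte 11 = 0x0D: mode=DATA_CR remaining=0 emitted=8 chunks_done=0
Byte 12 = 0x0A: mode=SIZE remaining=0 emitted=8 chunks_done=1
Byte 13 = '5': mode=SIZE remaining=0 emitted=8 chunks_done=1
Byte 14 = 0x0D: mode=SIZE_CR remaining=0 emitted=8 chunks_done=1
Byte 15 = 0x0A: mode=DATA remaining=5 emitted=8 chunks_done=1
Byte 16 = '5': mode=DATA remaining=4 emitted=9 chunks_done=1

Answer: DATA 4 9 1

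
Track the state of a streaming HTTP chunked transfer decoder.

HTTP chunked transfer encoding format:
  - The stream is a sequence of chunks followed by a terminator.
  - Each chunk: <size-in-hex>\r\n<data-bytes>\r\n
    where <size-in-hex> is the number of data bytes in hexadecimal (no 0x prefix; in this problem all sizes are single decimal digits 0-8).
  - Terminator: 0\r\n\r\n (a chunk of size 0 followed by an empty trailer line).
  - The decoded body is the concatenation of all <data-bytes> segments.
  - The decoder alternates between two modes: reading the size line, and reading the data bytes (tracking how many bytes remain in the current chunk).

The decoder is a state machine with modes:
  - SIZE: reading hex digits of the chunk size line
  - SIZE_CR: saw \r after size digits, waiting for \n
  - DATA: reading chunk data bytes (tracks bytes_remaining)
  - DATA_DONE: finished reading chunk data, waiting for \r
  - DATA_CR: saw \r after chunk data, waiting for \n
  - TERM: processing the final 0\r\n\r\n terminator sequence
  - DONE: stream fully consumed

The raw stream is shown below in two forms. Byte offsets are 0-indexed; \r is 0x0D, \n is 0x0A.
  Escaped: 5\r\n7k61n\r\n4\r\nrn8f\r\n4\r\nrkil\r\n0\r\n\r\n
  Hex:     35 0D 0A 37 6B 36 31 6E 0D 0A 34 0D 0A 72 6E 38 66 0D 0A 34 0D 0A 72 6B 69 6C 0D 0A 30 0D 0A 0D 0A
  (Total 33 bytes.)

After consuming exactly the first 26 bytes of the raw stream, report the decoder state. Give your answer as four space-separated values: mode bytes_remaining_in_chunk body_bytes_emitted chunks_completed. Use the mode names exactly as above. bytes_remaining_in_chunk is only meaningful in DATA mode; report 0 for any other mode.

Answer: DATA_DONE 0 13 2

Derivation:
Byte 0 = '5': mode=SIZE remaining=0 emitted=0 chunks_done=0
Byte 1 = 0x0D: mode=SIZE_CR remaining=0 emitted=0 chunks_done=0
Byte 2 = 0x0A: mode=DATA remaining=5 emitted=0 chunks_done=0
Byte 3 = '7': mode=DATA remaining=4 emitted=1 chunks_done=0
Byte 4 = 'k': mode=DATA remaining=3 emitted=2 chunks_done=0
Byte 5 = '6': mode=DATA remaining=2 emitted=3 chunks_done=0
Byte 6 = '1': mode=DATA remaining=1 emitted=4 chunks_done=0
Byte 7 = 'n': mode=DATA_DONE remaining=0 emitted=5 chunks_done=0
Byte 8 = 0x0D: mode=DATA_CR remaining=0 emitted=5 chunks_done=0
Byte 9 = 0x0A: mode=SIZE remaining=0 emitted=5 chunks_done=1
Byte 10 = '4': mode=SIZE remaining=0 emitted=5 chunks_done=1
Byte 11 = 0x0D: mode=SIZE_CR remaining=0 emitted=5 chunks_done=1
Byte 12 = 0x0A: mode=DATA remaining=4 emitted=5 chunks_done=1
Byte 13 = 'r': mode=DATA remaining=3 emitted=6 chunks_done=1
Byte 14 = 'n': mode=DATA remaining=2 emitted=7 chunks_done=1
Byte 15 = '8': mode=DATA remaining=1 emitted=8 chunks_done=1
Byte 16 = 'f': mode=DATA_DONE remaining=0 emitted=9 chunks_done=1
Byte 17 = 0x0D: mode=DATA_CR remaining=0 emitted=9 chunks_done=1
Byte 18 = 0x0A: mode=SIZE remaining=0 emitted=9 chunks_done=2
Byte 19 = '4': mode=SIZE remaining=0 emitted=9 chunks_done=2
Byte 20 = 0x0D: mode=SIZE_CR remaining=0 emitted=9 chunks_done=2
Byte 21 = 0x0A: mode=DATA remaining=4 emitted=9 chunks_done=2
Byte 22 = 'r': mode=DATA remaining=3 emitted=10 chunks_done=2
Byte 23 = 'k': mode=DATA remaining=2 emitted=11 chunks_done=2
Byte 24 = 'i': mode=DATA remaining=1 emitted=12 chunks_done=2
Byte 25 = 'l': mode=DATA_DONE remaining=0 emitted=13 chunks_done=2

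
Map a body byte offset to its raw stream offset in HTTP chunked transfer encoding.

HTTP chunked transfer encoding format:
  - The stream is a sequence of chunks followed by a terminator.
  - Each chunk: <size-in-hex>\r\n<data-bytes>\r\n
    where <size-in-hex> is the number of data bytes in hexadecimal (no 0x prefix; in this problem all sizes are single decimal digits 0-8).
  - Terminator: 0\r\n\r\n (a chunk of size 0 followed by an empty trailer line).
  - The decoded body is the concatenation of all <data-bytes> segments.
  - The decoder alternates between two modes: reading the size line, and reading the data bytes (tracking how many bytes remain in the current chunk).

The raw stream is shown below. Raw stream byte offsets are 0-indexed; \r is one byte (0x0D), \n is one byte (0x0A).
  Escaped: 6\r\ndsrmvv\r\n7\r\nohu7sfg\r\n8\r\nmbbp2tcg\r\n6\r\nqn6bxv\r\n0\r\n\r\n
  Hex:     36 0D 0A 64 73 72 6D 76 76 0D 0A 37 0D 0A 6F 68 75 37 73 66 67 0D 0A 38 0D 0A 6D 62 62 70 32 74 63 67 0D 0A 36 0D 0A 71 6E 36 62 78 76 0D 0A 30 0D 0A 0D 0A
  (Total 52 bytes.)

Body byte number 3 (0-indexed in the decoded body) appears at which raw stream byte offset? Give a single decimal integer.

Chunk 1: stream[0..1]='6' size=0x6=6, data at stream[3..9]='dsrmvv' -> body[0..6], body so far='dsrmvv'
Chunk 2: stream[11..12]='7' size=0x7=7, data at stream[14..21]='ohu7sfg' -> body[6..13], body so far='dsrmvvohu7sfg'
Chunk 3: stream[23..24]='8' size=0x8=8, data at stream[26..34]='mbbp2tcg' -> body[13..21], body so far='dsrmvvohu7sfgmbbp2tcg'
Chunk 4: stream[36..37]='6' size=0x6=6, data at stream[39..45]='qn6bxv' -> body[21..27], body so far='dsrmvvohu7sfgmbbp2tcgqn6bxv'
Chunk 5: stream[47..48]='0' size=0 (terminator). Final body='dsrmvvohu7sfgmbbp2tcgqn6bxv' (27 bytes)
Body byte 3 at stream offset 6

Answer: 6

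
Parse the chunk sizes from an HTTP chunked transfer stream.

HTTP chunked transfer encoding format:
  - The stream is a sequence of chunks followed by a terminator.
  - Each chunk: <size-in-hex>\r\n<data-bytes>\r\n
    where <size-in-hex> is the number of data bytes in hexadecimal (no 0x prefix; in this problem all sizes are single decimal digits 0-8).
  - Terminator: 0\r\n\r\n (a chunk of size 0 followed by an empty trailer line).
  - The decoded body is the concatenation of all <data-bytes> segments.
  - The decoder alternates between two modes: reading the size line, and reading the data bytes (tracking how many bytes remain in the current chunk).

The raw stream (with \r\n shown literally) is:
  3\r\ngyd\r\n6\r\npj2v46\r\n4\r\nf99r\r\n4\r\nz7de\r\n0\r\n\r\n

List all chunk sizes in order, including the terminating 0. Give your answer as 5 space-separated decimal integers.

Answer: 3 6 4 4 0

Derivation:
Chunk 1: stream[0..1]='3' size=0x3=3, data at stream[3..6]='gyd' -> body[0..3], body so far='gyd'
Chunk 2: stream[8..9]='6' size=0x6=6, data at stream[11..17]='pj2v46' -> body[3..9], body so far='gydpj2v46'
Chunk 3: stream[19..20]='4' size=0x4=4, data at stream[22..26]='f99r' -> body[9..13], body so far='gydpj2v46f99r'
Chunk 4: stream[28..29]='4' size=0x4=4, data at stream[31..35]='z7de' -> body[13..17], body so far='gydpj2v46f99rz7de'
Chunk 5: stream[37..38]='0' size=0 (terminator). Final body='gydpj2v46f99rz7de' (17 bytes)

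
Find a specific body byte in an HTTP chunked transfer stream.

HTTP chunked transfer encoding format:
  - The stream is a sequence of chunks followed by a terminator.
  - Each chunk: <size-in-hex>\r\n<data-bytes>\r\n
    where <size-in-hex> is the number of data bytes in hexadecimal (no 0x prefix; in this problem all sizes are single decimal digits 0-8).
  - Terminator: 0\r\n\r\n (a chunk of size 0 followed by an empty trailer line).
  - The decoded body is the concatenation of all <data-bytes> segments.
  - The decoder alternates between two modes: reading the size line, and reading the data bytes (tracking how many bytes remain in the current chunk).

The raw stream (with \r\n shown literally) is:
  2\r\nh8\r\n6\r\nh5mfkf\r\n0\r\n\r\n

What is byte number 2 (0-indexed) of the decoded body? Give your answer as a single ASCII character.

Answer: h

Derivation:
Chunk 1: stream[0..1]='2' size=0x2=2, data at stream[3..5]='h8' -> body[0..2], body so far='h8'
Chunk 2: stream[7..8]='6' size=0x6=6, data at stream[10..16]='h5mfkf' -> body[2..8], body so far='h8h5mfkf'
Chunk 3: stream[18..19]='0' size=0 (terminator). Final body='h8h5mfkf' (8 bytes)
Body byte 2 = 'h'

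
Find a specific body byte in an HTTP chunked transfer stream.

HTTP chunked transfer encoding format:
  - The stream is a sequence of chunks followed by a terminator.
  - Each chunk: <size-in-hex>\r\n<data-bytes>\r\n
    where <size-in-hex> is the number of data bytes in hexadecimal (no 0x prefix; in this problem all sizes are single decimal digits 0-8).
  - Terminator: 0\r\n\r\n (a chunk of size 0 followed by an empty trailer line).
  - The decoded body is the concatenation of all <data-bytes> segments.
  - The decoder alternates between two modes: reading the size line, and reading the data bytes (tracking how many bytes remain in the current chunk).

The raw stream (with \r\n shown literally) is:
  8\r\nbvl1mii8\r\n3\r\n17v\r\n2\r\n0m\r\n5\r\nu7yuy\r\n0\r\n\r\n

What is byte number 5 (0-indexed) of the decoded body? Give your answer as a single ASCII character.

Answer: i

Derivation:
Chunk 1: stream[0..1]='8' size=0x8=8, data at stream[3..11]='bvl1mii8' -> body[0..8], body so far='bvl1mii8'
Chunk 2: stream[13..14]='3' size=0x3=3, data at stream[16..19]='17v' -> body[8..11], body so far='bvl1mii817v'
Chunk 3: stream[21..22]='2' size=0x2=2, data at stream[24..26]='0m' -> body[11..13], body so far='bvl1mii817v0m'
Chunk 4: stream[28..29]='5' size=0x5=5, data at stream[31..36]='u7yuy' -> body[13..18], body so far='bvl1mii817v0mu7yuy'
Chunk 5: stream[38..39]='0' size=0 (terminator). Final body='bvl1mii817v0mu7yuy' (18 bytes)
Body byte 5 = 'i'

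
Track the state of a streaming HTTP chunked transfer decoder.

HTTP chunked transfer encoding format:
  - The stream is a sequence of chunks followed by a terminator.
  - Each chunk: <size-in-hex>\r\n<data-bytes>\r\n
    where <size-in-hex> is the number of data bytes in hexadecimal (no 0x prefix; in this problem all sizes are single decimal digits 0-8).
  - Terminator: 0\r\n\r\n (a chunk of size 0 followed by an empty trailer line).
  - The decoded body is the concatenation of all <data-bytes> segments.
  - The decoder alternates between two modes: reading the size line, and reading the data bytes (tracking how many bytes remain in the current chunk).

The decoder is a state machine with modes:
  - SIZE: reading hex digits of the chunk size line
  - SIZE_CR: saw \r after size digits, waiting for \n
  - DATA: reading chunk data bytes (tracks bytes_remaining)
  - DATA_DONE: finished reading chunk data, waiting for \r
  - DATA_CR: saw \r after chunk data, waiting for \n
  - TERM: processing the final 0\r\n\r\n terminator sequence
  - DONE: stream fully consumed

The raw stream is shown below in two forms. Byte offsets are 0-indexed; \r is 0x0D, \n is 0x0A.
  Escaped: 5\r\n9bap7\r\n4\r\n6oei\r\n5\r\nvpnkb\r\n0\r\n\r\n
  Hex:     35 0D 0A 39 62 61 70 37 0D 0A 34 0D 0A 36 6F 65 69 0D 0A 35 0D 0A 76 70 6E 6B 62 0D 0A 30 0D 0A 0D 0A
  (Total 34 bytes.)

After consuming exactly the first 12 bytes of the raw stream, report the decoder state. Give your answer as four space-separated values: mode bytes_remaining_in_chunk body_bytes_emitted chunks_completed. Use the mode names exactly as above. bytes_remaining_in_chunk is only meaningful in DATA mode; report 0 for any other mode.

Byte 0 = '5': mode=SIZE remaining=0 emitted=0 chunks_done=0
Byte 1 = 0x0D: mode=SIZE_CR remaining=0 emitted=0 chunks_done=0
Byte 2 = 0x0A: mode=DATA remaining=5 emitted=0 chunks_done=0
Byte 3 = '9': mode=DATA remaining=4 emitted=1 chunks_done=0
Byte 4 = 'b': mode=DATA remaining=3 emitted=2 chunks_done=0
Byte 5 = 'a': mode=DATA remaining=2 emitted=3 chunks_done=0
Byte 6 = 'p': mode=DATA remaining=1 emitted=4 chunks_done=0
Byte 7 = '7': mode=DATA_DONE remaining=0 emitted=5 chunks_done=0
Byte 8 = 0x0D: mode=DATA_CR remaining=0 emitted=5 chunks_done=0
Byte 9 = 0x0A: mode=SIZE remaining=0 emitted=5 chunks_done=1
Byte 10 = '4': mode=SIZE remaining=0 emitted=5 chunks_done=1
Byte 11 = 0x0D: mode=SIZE_CR remaining=0 emitted=5 chunks_done=1

Answer: SIZE_CR 0 5 1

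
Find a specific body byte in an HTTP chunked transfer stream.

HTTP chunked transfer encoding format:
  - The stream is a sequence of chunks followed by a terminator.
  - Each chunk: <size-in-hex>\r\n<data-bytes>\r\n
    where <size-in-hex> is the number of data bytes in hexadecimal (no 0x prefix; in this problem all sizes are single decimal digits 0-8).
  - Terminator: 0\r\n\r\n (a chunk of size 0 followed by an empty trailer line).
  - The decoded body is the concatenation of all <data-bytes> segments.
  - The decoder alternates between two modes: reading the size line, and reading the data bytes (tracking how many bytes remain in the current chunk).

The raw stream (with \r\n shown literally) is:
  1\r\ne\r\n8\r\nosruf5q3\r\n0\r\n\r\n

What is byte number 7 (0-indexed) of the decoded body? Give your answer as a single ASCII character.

Chunk 1: stream[0..1]='1' size=0x1=1, data at stream[3..4]='e' -> body[0..1], body so far='e'
Chunk 2: stream[6..7]='8' size=0x8=8, data at stream[9..17]='osruf5q3' -> body[1..9], body so far='eosruf5q3'
Chunk 3: stream[19..20]='0' size=0 (terminator). Final body='eosruf5q3' (9 bytes)
Body byte 7 = 'q'

Answer: q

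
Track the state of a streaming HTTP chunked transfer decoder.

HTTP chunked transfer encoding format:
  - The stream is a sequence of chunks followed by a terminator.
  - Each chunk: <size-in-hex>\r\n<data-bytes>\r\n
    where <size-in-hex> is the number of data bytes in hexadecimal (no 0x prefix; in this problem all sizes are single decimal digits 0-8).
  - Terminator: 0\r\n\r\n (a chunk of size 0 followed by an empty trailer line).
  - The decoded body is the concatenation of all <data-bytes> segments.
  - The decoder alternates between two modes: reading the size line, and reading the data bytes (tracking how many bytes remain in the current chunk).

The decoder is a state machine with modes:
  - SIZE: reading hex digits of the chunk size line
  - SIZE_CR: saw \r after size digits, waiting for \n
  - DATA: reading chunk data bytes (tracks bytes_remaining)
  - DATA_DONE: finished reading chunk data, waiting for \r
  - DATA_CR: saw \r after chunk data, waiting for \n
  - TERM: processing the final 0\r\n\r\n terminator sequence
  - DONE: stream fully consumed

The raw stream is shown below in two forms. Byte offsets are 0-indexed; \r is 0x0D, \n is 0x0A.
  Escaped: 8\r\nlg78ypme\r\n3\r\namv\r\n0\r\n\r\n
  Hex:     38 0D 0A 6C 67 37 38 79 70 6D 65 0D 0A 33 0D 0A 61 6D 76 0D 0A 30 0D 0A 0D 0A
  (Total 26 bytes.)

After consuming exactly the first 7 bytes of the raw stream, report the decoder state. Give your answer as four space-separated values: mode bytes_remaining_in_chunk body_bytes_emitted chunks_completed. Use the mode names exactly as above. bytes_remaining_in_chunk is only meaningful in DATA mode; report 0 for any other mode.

Byte 0 = '8': mode=SIZE remaining=0 emitted=0 chunks_done=0
Byte 1 = 0x0D: mode=SIZE_CR remaining=0 emitted=0 chunks_done=0
Byte 2 = 0x0A: mode=DATA remaining=8 emitted=0 chunks_done=0
Byte 3 = 'l': mode=DATA remaining=7 emitted=1 chunks_done=0
Byte 4 = 'g': mode=DATA remaining=6 emitted=2 chunks_done=0
Byte 5 = '7': mode=DATA remaining=5 emitted=3 chunks_done=0
Byte 6 = '8': mode=DATA remaining=4 emitted=4 chunks_done=0

Answer: DATA 4 4 0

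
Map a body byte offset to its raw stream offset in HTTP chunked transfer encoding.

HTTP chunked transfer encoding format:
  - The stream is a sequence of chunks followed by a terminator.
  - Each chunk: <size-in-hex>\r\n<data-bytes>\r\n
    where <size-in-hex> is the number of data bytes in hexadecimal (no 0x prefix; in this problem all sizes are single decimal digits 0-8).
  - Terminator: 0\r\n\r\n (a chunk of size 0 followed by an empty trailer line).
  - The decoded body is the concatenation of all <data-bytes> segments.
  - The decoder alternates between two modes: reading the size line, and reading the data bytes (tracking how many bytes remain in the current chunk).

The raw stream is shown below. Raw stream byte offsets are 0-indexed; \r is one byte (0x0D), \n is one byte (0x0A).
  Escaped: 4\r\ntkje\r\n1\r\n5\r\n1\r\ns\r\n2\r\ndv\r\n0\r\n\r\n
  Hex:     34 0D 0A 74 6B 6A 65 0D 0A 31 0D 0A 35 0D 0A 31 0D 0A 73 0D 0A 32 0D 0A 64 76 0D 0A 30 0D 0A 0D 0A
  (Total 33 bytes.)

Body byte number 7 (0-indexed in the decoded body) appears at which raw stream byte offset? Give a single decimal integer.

Chunk 1: stream[0..1]='4' size=0x4=4, data at stream[3..7]='tkje' -> body[0..4], body so far='tkje'
Chunk 2: stream[9..10]='1' size=0x1=1, data at stream[12..13]='5' -> body[4..5], body so far='tkje5'
Chunk 3: stream[15..16]='1' size=0x1=1, data at stream[18..19]='s' -> body[5..6], body so far='tkje5s'
Chunk 4: stream[21..22]='2' size=0x2=2, data at stream[24..26]='dv' -> body[6..8], body so far='tkje5sdv'
Chunk 5: stream[28..29]='0' size=0 (terminator). Final body='tkje5sdv' (8 bytes)
Body byte 7 at stream offset 25

Answer: 25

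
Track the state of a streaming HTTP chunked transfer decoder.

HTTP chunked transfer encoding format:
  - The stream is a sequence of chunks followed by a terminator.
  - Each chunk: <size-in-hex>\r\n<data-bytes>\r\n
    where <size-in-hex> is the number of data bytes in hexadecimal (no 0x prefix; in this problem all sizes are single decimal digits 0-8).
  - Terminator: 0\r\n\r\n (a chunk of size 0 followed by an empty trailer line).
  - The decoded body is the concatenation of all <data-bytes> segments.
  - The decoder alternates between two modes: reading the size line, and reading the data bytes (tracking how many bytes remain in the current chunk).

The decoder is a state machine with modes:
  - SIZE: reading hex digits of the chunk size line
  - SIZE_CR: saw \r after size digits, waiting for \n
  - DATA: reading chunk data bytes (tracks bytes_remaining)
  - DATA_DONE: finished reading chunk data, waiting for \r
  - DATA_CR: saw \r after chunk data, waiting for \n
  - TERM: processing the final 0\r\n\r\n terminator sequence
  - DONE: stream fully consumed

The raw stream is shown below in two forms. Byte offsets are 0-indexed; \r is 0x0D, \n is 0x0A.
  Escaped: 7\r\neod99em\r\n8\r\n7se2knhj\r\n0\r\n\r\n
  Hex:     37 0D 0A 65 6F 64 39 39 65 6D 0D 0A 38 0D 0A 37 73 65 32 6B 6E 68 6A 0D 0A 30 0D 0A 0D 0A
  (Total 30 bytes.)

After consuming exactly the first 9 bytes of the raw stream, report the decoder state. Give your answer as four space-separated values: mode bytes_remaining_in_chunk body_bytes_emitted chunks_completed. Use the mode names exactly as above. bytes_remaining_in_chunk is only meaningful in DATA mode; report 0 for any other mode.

Answer: DATA 1 6 0

Derivation:
Byte 0 = '7': mode=SIZE remaining=0 emitted=0 chunks_done=0
Byte 1 = 0x0D: mode=SIZE_CR remaining=0 emitted=0 chunks_done=0
Byte 2 = 0x0A: mode=DATA remaining=7 emitted=0 chunks_done=0
Byte 3 = 'e': mode=DATA remaining=6 emitted=1 chunks_done=0
Byte 4 = 'o': mode=DATA remaining=5 emitted=2 chunks_done=0
Byte 5 = 'd': mode=DATA remaining=4 emitted=3 chunks_done=0
Byte 6 = '9': mode=DATA remaining=3 emitted=4 chunks_done=0
Byte 7 = '9': mode=DATA remaining=2 emitted=5 chunks_done=0
Byte 8 = 'e': mode=DATA remaining=1 emitted=6 chunks_done=0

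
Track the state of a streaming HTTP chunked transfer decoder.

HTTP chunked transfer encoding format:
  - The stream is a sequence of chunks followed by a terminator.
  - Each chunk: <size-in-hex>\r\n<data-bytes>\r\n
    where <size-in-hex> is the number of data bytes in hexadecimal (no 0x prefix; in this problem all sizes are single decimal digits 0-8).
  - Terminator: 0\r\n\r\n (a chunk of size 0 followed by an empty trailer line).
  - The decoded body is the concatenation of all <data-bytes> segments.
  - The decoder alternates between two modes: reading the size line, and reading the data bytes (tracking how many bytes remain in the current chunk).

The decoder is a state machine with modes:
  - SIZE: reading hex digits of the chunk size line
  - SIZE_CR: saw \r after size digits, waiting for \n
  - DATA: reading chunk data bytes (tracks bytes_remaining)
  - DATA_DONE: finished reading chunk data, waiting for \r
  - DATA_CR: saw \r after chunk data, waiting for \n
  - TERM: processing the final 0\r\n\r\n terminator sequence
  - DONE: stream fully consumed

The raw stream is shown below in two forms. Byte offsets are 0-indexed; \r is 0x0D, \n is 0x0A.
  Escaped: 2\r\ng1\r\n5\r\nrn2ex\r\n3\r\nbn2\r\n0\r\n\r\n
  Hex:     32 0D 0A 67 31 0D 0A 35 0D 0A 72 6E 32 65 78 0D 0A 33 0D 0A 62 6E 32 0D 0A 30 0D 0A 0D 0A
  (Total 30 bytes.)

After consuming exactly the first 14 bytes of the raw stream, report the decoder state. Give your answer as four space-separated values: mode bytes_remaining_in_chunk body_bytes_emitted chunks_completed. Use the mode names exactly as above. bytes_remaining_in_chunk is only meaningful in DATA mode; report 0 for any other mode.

Answer: DATA 1 6 1

Derivation:
Byte 0 = '2': mode=SIZE remaining=0 emitted=0 chunks_done=0
Byte 1 = 0x0D: mode=SIZE_CR remaining=0 emitted=0 chunks_done=0
Byte 2 = 0x0A: mode=DATA remaining=2 emitted=0 chunks_done=0
Byte 3 = 'g': mode=DATA remaining=1 emitted=1 chunks_done=0
Byte 4 = '1': mode=DATA_DONE remaining=0 emitted=2 chunks_done=0
Byte 5 = 0x0D: mode=DATA_CR remaining=0 emitted=2 chunks_done=0
Byte 6 = 0x0A: mode=SIZE remaining=0 emitted=2 chunks_done=1
Byte 7 = '5': mode=SIZE remaining=0 emitted=2 chunks_done=1
Byte 8 = 0x0D: mode=SIZE_CR remaining=0 emitted=2 chunks_done=1
Byte 9 = 0x0A: mode=DATA remaining=5 emitted=2 chunks_done=1
Byte 10 = 'r': mode=DATA remaining=4 emitted=3 chunks_done=1
Byte 11 = 'n': mode=DATA remaining=3 emitted=4 chunks_done=1
Byte 12 = '2': mode=DATA remaining=2 emitted=5 chunks_done=1
Byte 13 = 'e': mode=DATA remaining=1 emitted=6 chunks_done=1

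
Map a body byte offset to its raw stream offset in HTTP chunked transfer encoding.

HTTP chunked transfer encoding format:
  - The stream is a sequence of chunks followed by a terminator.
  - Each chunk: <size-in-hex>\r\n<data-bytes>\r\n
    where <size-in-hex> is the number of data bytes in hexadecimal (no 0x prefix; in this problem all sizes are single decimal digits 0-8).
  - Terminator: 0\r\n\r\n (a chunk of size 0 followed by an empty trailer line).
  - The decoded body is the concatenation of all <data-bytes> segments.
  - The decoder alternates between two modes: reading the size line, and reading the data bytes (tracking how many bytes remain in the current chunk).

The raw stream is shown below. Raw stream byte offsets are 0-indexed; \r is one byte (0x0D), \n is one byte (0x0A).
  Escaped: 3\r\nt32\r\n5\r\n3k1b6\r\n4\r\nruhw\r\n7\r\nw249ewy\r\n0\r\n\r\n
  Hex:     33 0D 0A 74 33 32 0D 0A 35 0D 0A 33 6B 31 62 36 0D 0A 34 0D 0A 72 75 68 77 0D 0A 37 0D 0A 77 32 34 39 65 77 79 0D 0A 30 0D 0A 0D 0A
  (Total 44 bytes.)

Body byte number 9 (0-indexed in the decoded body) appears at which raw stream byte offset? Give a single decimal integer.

Answer: 22

Derivation:
Chunk 1: stream[0..1]='3' size=0x3=3, data at stream[3..6]='t32' -> body[0..3], body so far='t32'
Chunk 2: stream[8..9]='5' size=0x5=5, data at stream[11..16]='3k1b6' -> body[3..8], body so far='t323k1b6'
Chunk 3: stream[18..19]='4' size=0x4=4, data at stream[21..25]='ruhw' -> body[8..12], body so far='t323k1b6ruhw'
Chunk 4: stream[27..28]='7' size=0x7=7, data at stream[30..37]='w249ewy' -> body[12..19], body so far='t323k1b6ruhww249ewy'
Chunk 5: stream[39..40]='0' size=0 (terminator). Final body='t323k1b6ruhww249ewy' (19 bytes)
Body byte 9 at stream offset 22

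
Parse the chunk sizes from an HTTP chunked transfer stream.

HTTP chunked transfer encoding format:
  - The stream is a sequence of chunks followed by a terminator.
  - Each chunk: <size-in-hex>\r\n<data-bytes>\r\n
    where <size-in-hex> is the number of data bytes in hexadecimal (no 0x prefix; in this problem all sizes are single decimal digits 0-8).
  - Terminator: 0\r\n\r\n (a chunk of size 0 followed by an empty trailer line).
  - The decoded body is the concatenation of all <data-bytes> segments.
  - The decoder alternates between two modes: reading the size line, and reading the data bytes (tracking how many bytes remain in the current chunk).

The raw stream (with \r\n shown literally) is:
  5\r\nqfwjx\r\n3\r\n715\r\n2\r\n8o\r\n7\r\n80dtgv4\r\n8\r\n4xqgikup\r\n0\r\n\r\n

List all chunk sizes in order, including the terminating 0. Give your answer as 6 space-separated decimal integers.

Chunk 1: stream[0..1]='5' size=0x5=5, data at stream[3..8]='qfwjx' -> body[0..5], body so far='qfwjx'
Chunk 2: stream[10..11]='3' size=0x3=3, data at stream[13..16]='715' -> body[5..8], body so far='qfwjx715'
Chunk 3: stream[18..19]='2' size=0x2=2, data at stream[21..23]='8o' -> body[8..10], body so far='qfwjx7158o'
Chunk 4: stream[25..26]='7' size=0x7=7, data at stream[28..35]='80dtgv4' -> body[10..17], body so far='qfwjx7158o80dtgv4'
Chunk 5: stream[37..38]='8' size=0x8=8, data at stream[40..48]='4xqgikup' -> body[17..25], body so far='qfwjx7158o80dtgv44xqgikup'
Chunk 6: stream[50..51]='0' size=0 (terminator). Final body='qfwjx7158o80dtgv44xqgikup' (25 bytes)

Answer: 5 3 2 7 8 0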